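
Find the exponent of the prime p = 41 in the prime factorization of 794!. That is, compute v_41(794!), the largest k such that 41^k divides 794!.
v_41(794!) = 19

Legendre's formula: v_p(n!) = Σ_{k ≥ 1} ⌊n / p^k⌋. For p = 41, n = 794, the terms are:
  ⌊794/41^1⌋ = ⌊794/41⌋ = 19
(the next term ⌊794/41^2⌋ = 0, terminating the sum). Summing: v_41(794!) = 19 = 19.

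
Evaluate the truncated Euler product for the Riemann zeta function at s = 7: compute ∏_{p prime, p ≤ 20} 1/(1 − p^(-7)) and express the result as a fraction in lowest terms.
∏ = 155826023762586560111512988551201501037015625/154535761885293084095586902270463356349603488

The primes p ≤ 20 are [2, 3, 5, 7, 11, 13, 17, 19]. For each prime, (1 − 1/p^7)^(-1) = p^7 / (p^7 − 1). The product is (1 − 1/2^7)^(-1), (1 − 1/3^7)^(-1), (1 − 1/5^7)^(-1), (1 − 1/7^7)^(-1), (1 − 1/11^7)^(-1), (1 − 1/13^7)^(-1), (1 − 1/17^7)^(-1), (1 − 1/19^7)^(-1) = ∏ p^7 / (p^7 − 1) = 155826023762586560111512988551201501037015625/154535761885293084095586902270463356349603488.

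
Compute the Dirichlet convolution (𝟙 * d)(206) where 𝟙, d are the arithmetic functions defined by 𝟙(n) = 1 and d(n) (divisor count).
(𝟙 * d)(206) = 9

Divisors of 206: [1, 2, 103, 206]. For each d | 206:
  d = 1: 𝟙(1) · d(206/1) = 1 · 4 = 4
  d = 2: 𝟙(2) · d(206/2) = 1 · 2 = 2
  d = 103: 𝟙(103) · d(206/103) = 1 · 2 = 2
  d = 206: 𝟙(206) · d(206/206) = 1 · 1 = 1
Summing: (𝟙 * d)(206) = 4 + 2 + 2 + 1 = 9.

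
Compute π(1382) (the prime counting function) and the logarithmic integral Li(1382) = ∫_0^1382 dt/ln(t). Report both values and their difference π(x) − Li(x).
π(1382) = 221;  Li(1382) ≈ 231.59;  π(x) − Li(x) ≈ -10.59.

Direct count of primes ≤ 1382 gives π(1382) = 221. Numerical evaluation of the logarithmic integral gives Li(1382) ≈ 231.59. The difference π(x) − Li(x) ≈ -10.59 is typically negative for small/moderate x (Li(x) overestimates), though Littlewood's theorem shows this sign changes infinitely often.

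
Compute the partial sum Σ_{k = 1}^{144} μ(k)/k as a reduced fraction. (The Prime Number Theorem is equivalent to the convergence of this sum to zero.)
Σ μ(k)/k = 10391887234035457572196499544638378349921869282953777/1669107775099865011251538855274990009561055775533405515

Values of μ(k) for 1 ≤ k ≤ 144: μ(1) = 1, μ(2) = -1, μ(3) = -1, μ(5) = -1, μ(6) = 1, μ(7) = -1, μ(10) = 1, μ(11) = -1, μ(13) = -1, μ(14) = 1, μ(15) = 1, μ(17) = -1, μ(19) = -1, μ(21) = 1, μ(22) = 1, μ(23) = -1, μ(26) = 1, μ(29) = -1, μ(30) = -1, μ(31) = -1, μ(33) = 1, μ(34) = 1, μ(35) = 1, μ(37) = -1, μ(38) = 1, μ(39) = 1, μ(41) = -1, μ(42) = -1, μ(43) = -1, μ(46) = 1, μ(47) = -1, μ(51) = 1, μ(53) = -1, μ(55) = 1, μ(57) = 1, μ(58) = 1, μ(59) = -1, μ(61) = -1, μ(62) = 1, μ(65) = 1, μ(66) = -1, μ(67) = -1, μ(69) = 1, μ(70) = -1, μ(71) = -1, μ(73) = -1, μ(74) = 1, μ(77) = 1, μ(78) = -1, μ(79) = -1, μ(82) = 1, μ(83) = -1, μ(85) = 1, μ(86) = 1, μ(87) = 1, μ(89) = -1, μ(91) = 1, μ(93) = 1, μ(94) = 1, μ(95) = 1, μ(97) = -1, μ(101) = -1, μ(102) = -1, μ(103) = -1, μ(105) = -1, μ(106) = 1, μ(107) = -1, μ(109) = -1, μ(110) = -1, μ(111) = 1, μ(113) = -1, μ(114) = -1, μ(115) = 1, μ(118) = 1, μ(119) = 1, μ(122) = 1, μ(123) = 1, μ(127) = -1, μ(129) = 1, μ(130) = -1, μ(131) = -1, μ(133) = 1, μ(134) = 1, μ(137) = -1, μ(138) = -1, μ(139) = -1, μ(141) = 1, μ(142) = 1, μ(143) = 1, with μ = 0 on non-squarefree integers. Summing μ(k)/k for k where μ(k) ≠ 0 gives 10391887234035457572196499544638378349921869282953777/1669107775099865011251538855274990009561055775533405515 ≈ 0.0062. (PNT ⟺ this sum → 0 as n → ∞.)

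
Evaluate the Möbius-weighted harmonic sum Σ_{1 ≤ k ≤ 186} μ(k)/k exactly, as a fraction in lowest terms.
Σ μ(k)/k = -55904716700650094585757261442743547013594163990986855470571201859213527/5397346292805549782720214077673687806275517530364350655459511599582614290

Values of μ(k) for 1 ≤ k ≤ 186: μ(1) = 1, μ(2) = -1, μ(3) = -1, μ(5) = -1, μ(6) = 1, μ(7) = -1, μ(10) = 1, μ(11) = -1, μ(13) = -1, μ(14) = 1, μ(15) = 1, μ(17) = -1, μ(19) = -1, μ(21) = 1, μ(22) = 1, μ(23) = -1, μ(26) = 1, μ(29) = -1, μ(30) = -1, μ(31) = -1, μ(33) = 1, μ(34) = 1, μ(35) = 1, μ(37) = -1, μ(38) = 1, μ(39) = 1, μ(41) = -1, μ(42) = -1, μ(43) = -1, μ(46) = 1, μ(47) = -1, μ(51) = 1, μ(53) = -1, μ(55) = 1, μ(57) = 1, μ(58) = 1, μ(59) = -1, μ(61) = -1, μ(62) = 1, μ(65) = 1, μ(66) = -1, μ(67) = -1, μ(69) = 1, μ(70) = -1, μ(71) = -1, μ(73) = -1, μ(74) = 1, μ(77) = 1, μ(78) = -1, μ(79) = -1, μ(82) = 1, μ(83) = -1, μ(85) = 1, μ(86) = 1, μ(87) = 1, μ(89) = -1, μ(91) = 1, μ(93) = 1, μ(94) = 1, μ(95) = 1, μ(97) = -1, μ(101) = -1, μ(102) = -1, μ(103) = -1, μ(105) = -1, μ(106) = 1, μ(107) = -1, μ(109) = -1, μ(110) = -1, μ(111) = 1, μ(113) = -1, μ(114) = -1, μ(115) = 1, μ(118) = 1, μ(119) = 1, μ(122) = 1, μ(123) = 1, μ(127) = -1, μ(129) = 1, μ(130) = -1, μ(131) = -1, μ(133) = 1, μ(134) = 1, μ(137) = -1, μ(138) = -1, μ(139) = -1, μ(141) = 1, μ(142) = 1, μ(143) = 1, μ(145) = 1, μ(146) = 1, μ(149) = -1, μ(151) = -1, μ(154) = -1, μ(155) = 1, μ(157) = -1, μ(158) = 1, μ(159) = 1, μ(161) = 1, μ(163) = -1, μ(165) = -1, μ(166) = 1, μ(167) = -1, μ(170) = -1, μ(173) = -1, μ(174) = -1, μ(177) = 1, μ(178) = 1, μ(179) = -1, μ(181) = -1, μ(182) = -1, μ(183) = 1, μ(185) = 1, μ(186) = -1, with μ = 0 on non-squarefree integers. Summing μ(k)/k for k where μ(k) ≠ 0 gives -55904716700650094585757261442743547013594163990986855470571201859213527/5397346292805549782720214077673687806275517530364350655459511599582614290 ≈ -0.0104. (PNT ⟺ this sum → 0 as n → ∞.)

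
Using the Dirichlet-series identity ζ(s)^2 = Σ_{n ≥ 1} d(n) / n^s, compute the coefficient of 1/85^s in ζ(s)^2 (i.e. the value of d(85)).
d(85) = 4

ζ(s)^2 = (Σ 1/m^s)(Σ 1/k^s). The coefficient of 1/n^s in the product is the number of ordered pairs (m, k) with mk = n, which equals d(n). For n = 85, divisors are [1, 5, 17, 85], so d(85) = 4.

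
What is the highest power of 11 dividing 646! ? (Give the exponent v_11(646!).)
v_11(646!) = 63

Legendre's formula: v_p(n!) = Σ_{k ≥ 1} ⌊n / p^k⌋. For p = 11, n = 646, the terms are:
  ⌊646/11^1⌋ = ⌊646/11⌋ = 58
  ⌊646/11^2⌋ = ⌊646/121⌋ = 5
(the next term ⌊646/11^3⌋ = 0, terminating the sum). Summing: v_11(646!) = 58 + 5 = 63.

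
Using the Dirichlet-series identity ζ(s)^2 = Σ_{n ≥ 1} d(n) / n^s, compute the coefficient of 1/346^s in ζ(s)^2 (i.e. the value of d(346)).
d(346) = 4

ζ(s)^2 = (Σ 1/m^s)(Σ 1/k^s). The coefficient of 1/n^s in the product is the number of ordered pairs (m, k) with mk = n, which equals d(n). For n = 346, divisors are [1, 2, 173, 346], so d(346) = 4.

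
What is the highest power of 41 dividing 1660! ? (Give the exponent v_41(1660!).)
v_41(1660!) = 40

Legendre's formula: v_p(n!) = Σ_{k ≥ 1} ⌊n / p^k⌋. For p = 41, n = 1660, the terms are:
  ⌊1660/41^1⌋ = ⌊1660/41⌋ = 40
(the next term ⌊1660/41^2⌋ = 0, terminating the sum). Summing: v_41(1660!) = 40 = 40.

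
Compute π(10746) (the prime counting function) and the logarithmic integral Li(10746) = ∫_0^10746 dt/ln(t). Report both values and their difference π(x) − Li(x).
π(10746) = 1310;  Li(10746) ≈ 1326.81;  π(x) − Li(x) ≈ -16.81.

Direct count of primes ≤ 10746 gives π(10746) = 1310. Numerical evaluation of the logarithmic integral gives Li(10746) ≈ 1326.81. The difference π(x) − Li(x) ≈ -16.81 is typically negative for small/moderate x (Li(x) overestimates), though Littlewood's theorem shows this sign changes infinitely often.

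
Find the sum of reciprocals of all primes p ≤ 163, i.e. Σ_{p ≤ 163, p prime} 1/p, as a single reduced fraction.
Σ 1/p = 10988187442690106858194788089546541159451476081371138484805233167/5766152219975951659023630035336134306565384015606066319856068810

π(163) = 38, so the primes ≤ 163 are [2, 3, 5, 7, 11, 13, 17, 19, 23, 29, 31, 37, 41, 43, 47, 53, 59, 61, 67, 71, 73, 79, 83, 89, 97, 101, 103, 107, 109, 113, 127, 131, 137, 139, 149, 151, 157, 163]. Summing 1/p over these primes: 10988187442690106858194788089546541159451476081371138484805233167/5766152219975951659023630035336134306565384015606066319856068810 ≈ 1.9056. Mertens estimate ln ln(163) + 0.2615 ≈ 1.8895.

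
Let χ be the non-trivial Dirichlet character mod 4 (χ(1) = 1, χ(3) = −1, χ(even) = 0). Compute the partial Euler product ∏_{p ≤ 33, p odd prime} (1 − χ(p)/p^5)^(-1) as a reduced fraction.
∏ = 52015810615424538455317584769582112629834289625/52216435813704314792391924764477903837266444288

The odd primes p ≤ 33 are [3, 5, 7, 11, 13, 17, 19, 23, 29, 31]. For each, χ(p) = 1 if p ≡ 1 mod 4, χ(p) = −1 if p ≡ 3 mod 4. Taking (1 − χ(p)/p^5)^(-1) = p^5/(p^5 − χ(p)): (1 − (-1)/3^5)^(-1) · (1 − (1)/5^5)^(-1) · (1 − (-1)/7^5)^(-1) · (1 − (-1)/11^5)^(-1) · (1 − (1)/13^5)^(-1) · (1 − (1)/17^5)^(-1) · (1 − (-1)/19^5)^(-1) · (1 − (-1)/23^5)^(-1) · (1 − (1)/29^5)^(-1) · (1 − (-1)/31^5)^(-1) = 52015810615424538455317584769582112629834289625/52216435813704314792391924764477903837266444288.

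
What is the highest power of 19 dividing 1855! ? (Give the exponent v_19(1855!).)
v_19(1855!) = 102

Legendre's formula: v_p(n!) = Σ_{k ≥ 1} ⌊n / p^k⌋. For p = 19, n = 1855, the terms are:
  ⌊1855/19^1⌋ = ⌊1855/19⌋ = 97
  ⌊1855/19^2⌋ = ⌊1855/361⌋ = 5
(the next term ⌊1855/19^3⌋ = 0, terminating the sum). Summing: v_19(1855!) = 97 + 5 = 102.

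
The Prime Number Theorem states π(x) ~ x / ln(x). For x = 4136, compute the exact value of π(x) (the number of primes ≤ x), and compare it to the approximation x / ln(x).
π(4136) = 569;  x/ln(x) ≈ 496.67;  relative error ≈ 12.71%.

Directly count primes up to 4136: π(4136) = 569. The PNT approximation gives 4136/ln(4136) ≈ 4136/8.32748 ≈ 496.67. Relative error (π(x) − x/ln(x)) / π(x) ≈ 12.71%; the approximation is known to undercount slightly (Li(x) is a better estimate).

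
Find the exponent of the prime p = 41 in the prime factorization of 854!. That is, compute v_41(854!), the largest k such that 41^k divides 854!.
v_41(854!) = 20

Legendre's formula: v_p(n!) = Σ_{k ≥ 1} ⌊n / p^k⌋. For p = 41, n = 854, the terms are:
  ⌊854/41^1⌋ = ⌊854/41⌋ = 20
(the next term ⌊854/41^2⌋ = 0, terminating the sum). Summing: v_41(854!) = 20 = 20.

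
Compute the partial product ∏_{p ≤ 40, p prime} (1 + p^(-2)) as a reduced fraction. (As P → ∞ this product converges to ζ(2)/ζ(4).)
∏ = 270008184968000000/178631837133343209

The primes p ≤ 40 are [2, 3, 5, 7, 11, 13, 17, 19, 23, 29, 31, 37]. For each, (1 + 1/p^2) = (p^2 + 1)/p^2. Multiplying these fractions over p ∈ [2, 3, 5, 7, 11, 13, 17, 19, 23, 29, 31, 37] gives 270008184968000000/178631837133343209. (In the limit P → ∞ this tends to ζ(2)/ζ(4).)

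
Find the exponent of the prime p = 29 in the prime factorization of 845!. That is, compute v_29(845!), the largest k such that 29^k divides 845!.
v_29(845!) = 30

Legendre's formula: v_p(n!) = Σ_{k ≥ 1} ⌊n / p^k⌋. For p = 29, n = 845, the terms are:
  ⌊845/29^1⌋ = ⌊845/29⌋ = 29
  ⌊845/29^2⌋ = ⌊845/841⌋ = 1
(the next term ⌊845/29^3⌋ = 0, terminating the sum). Summing: v_29(845!) = 29 + 1 = 30.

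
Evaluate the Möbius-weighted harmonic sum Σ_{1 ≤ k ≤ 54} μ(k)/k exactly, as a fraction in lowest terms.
Σ μ(k)/k = -214765271462202733/10863052825730014910

Values of μ(k) for 1 ≤ k ≤ 54: μ(1) = 1, μ(2) = -1, μ(3) = -1, μ(5) = -1, μ(6) = 1, μ(7) = -1, μ(10) = 1, μ(11) = -1, μ(13) = -1, μ(14) = 1, μ(15) = 1, μ(17) = -1, μ(19) = -1, μ(21) = 1, μ(22) = 1, μ(23) = -1, μ(26) = 1, μ(29) = -1, μ(30) = -1, μ(31) = -1, μ(33) = 1, μ(34) = 1, μ(35) = 1, μ(37) = -1, μ(38) = 1, μ(39) = 1, μ(41) = -1, μ(42) = -1, μ(43) = -1, μ(46) = 1, μ(47) = -1, μ(51) = 1, μ(53) = -1, with μ = 0 on non-squarefree integers. Summing μ(k)/k for k where μ(k) ≠ 0 gives -214765271462202733/10863052825730014910 ≈ -0.0198. (PNT ⟺ this sum → 0 as n → ∞.)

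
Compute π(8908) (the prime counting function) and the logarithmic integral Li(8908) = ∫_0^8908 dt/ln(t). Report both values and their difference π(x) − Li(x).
π(8908) = 1108;  Li(8908) ≈ 1126.84;  π(x) − Li(x) ≈ -18.84.

Direct count of primes ≤ 8908 gives π(8908) = 1108. Numerical evaluation of the logarithmic integral gives Li(8908) ≈ 1126.84. The difference π(x) − Li(x) ≈ -18.84 is typically negative for small/moderate x (Li(x) overestimates), though Littlewood's theorem shows this sign changes infinitely often.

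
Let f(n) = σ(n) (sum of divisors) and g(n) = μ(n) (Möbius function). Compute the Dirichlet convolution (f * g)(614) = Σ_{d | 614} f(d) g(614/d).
(σ * μ)(614) = 614

Divisors of 614: [1, 2, 307, 614]. For each d | 614:
  d = 1: σ(1) · μ(614/1) = 1 · 1 = 1
  d = 2: σ(2) · μ(614/2) = 3 · -1 = -3
  d = 307: σ(307) · μ(614/307) = 308 · -1 = -308
  d = 614: σ(614) · μ(614/614) = 924 · 1 = 924
Summing: (σ * μ)(614) = 1 + -3 + -308 + 924 = 614.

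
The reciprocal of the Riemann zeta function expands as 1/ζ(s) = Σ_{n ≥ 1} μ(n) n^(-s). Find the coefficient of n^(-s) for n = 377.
μ(377) = 1

Factor n = 377 = 13 · 29. μ(n) = 0 if any exponent ≥ 2 (not squarefree); otherwise μ(n) = (−1)^{ω(n)} where ω(n) is the number of distinct prime factors. Applying: μ(377) = 1.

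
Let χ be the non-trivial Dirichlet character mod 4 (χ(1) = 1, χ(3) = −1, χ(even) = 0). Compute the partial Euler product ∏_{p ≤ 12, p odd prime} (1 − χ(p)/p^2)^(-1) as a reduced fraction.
∏ = 17787/19520

The odd primes p ≤ 12 are [3, 5, 7, 11]. For each, χ(p) = 1 if p ≡ 1 mod 4, χ(p) = −1 if p ≡ 3 mod 4. Taking (1 − χ(p)/p^2)^(-1) = p^2/(p^2 − χ(p)): (1 − (-1)/3^2)^(-1) · (1 − (1)/5^2)^(-1) · (1 − (-1)/7^2)^(-1) · (1 − (-1)/11^2)^(-1) = 17787/19520.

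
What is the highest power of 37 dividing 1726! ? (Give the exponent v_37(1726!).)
v_37(1726!) = 47

Legendre's formula: v_p(n!) = Σ_{k ≥ 1} ⌊n / p^k⌋. For p = 37, n = 1726, the terms are:
  ⌊1726/37^1⌋ = ⌊1726/37⌋ = 46
  ⌊1726/37^2⌋ = ⌊1726/1369⌋ = 1
(the next term ⌊1726/37^3⌋ = 0, terminating the sum). Summing: v_37(1726!) = 46 + 1 = 47.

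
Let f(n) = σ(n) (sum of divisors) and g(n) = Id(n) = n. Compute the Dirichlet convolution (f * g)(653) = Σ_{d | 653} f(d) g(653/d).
(σ * Id)(653) = 1307

Divisors of 653: [1, 653]. For each d | 653:
  d = 1: σ(1) · Id(653/1) = 1 · 653 = 653
  d = 653: σ(653) · Id(653/653) = 654 · 1 = 654
Summing: (σ * Id)(653) = 653 + 654 = 1307.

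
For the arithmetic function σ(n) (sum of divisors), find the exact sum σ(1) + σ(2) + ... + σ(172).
Σ_{n ≤ 172} σ(n) = 24430

Compute σ(n) for each 1 ≤ n ≤ 172: σ(1) = 1, σ(2) = 3, σ(3) = 4, σ(4) = 7, σ(5) = 6, σ(6) = 12, σ(7) = 8, σ(8) = 15, σ(9) = 13, σ(10) = 18, σ(11) = 12, σ(12) = 28, σ(13) = 14, σ(14) = 24, σ(15) = 24, σ(16) = 31, σ(17) = 18, σ(18) = 39, σ(19) = 20, σ(20) = 42, σ(21) = 32, σ(22) = 36, σ(23) = 24, σ(24) = 60, σ(25) = 31, σ(26) = 42, σ(27) = 40, σ(28) = 56, σ(29) = 30, σ(30) = 72, σ(31) = 32, σ(32) = 63, σ(33) = 48, σ(34) = 54, σ(35) = 48, σ(36) = 91, σ(37) = 38, σ(38) = 60, σ(39) = 56, σ(40) = 90, σ(41) = 42, σ(42) = 96, σ(43) = 44, σ(44) = 84, σ(45) = 78, σ(46) = 72, σ(47) = 48, σ(48) = 124, σ(49) = 57, σ(50) = 93, σ(51) = 72, σ(52) = 98, σ(53) = 54, σ(54) = 120, σ(55) = 72, σ(56) = 120, σ(57) = 80, σ(58) = 90, σ(59) = 60, σ(60) = 168, σ(61) = 62, σ(62) = 96, σ(63) = 104, σ(64) = 127, σ(65) = 84, σ(66) = 144, σ(67) = 68, σ(68) = 126, σ(69) = 96, σ(70) = 144, σ(71) = 72, σ(72) = 195, σ(73) = 74, σ(74) = 114, σ(75) = 124, σ(76) = 140, σ(77) = 96, σ(78) = 168, σ(79) = 80, σ(80) = 186, σ(81) = 121, σ(82) = 126, σ(83) = 84, σ(84) = 224, σ(85) = 108, σ(86) = 132, σ(87) = 120, σ(88) = 180, σ(89) = 90, σ(90) = 234, σ(91) = 112, σ(92) = 168, σ(93) = 128, σ(94) = 144, σ(95) = 120, σ(96) = 252, σ(97) = 98, σ(98) = 171, σ(99) = 156, σ(100) = 217, σ(101) = 102, σ(102) = 216, σ(103) = 104, σ(104) = 210, σ(105) = 192, σ(106) = 162, σ(107) = 108, σ(108) = 280, σ(109) = 110, σ(110) = 216, σ(111) = 152, σ(112) = 248, σ(113) = 114, σ(114) = 240, σ(115) = 144, σ(116) = 210, σ(117) = 182, σ(118) = 180, σ(119) = 144, σ(120) = 360, σ(121) = 133, σ(122) = 186, σ(123) = 168, σ(124) = 224, σ(125) = 156, σ(126) = 312, σ(127) = 128, σ(128) = 255, σ(129) = 176, σ(130) = 252, σ(131) = 132, σ(132) = 336, σ(133) = 160, σ(134) = 204, σ(135) = 240, σ(136) = 270, σ(137) = 138, σ(138) = 288, σ(139) = 140, σ(140) = 336, σ(141) = 192, σ(142) = 216, σ(143) = 168, σ(144) = 403, σ(145) = 180, σ(146) = 222, σ(147) = 228, σ(148) = 266, σ(149) = 150, σ(150) = 372, σ(151) = 152, σ(152) = 300, σ(153) = 234, σ(154) = 288, σ(155) = 192, σ(156) = 392, σ(157) = 158, σ(158) = 240, σ(159) = 216, σ(160) = 378, σ(161) = 192, σ(162) = 363, σ(163) = 164, σ(164) = 294, σ(165) = 288, σ(166) = 252, σ(167) = 168, σ(168) = 480, σ(169) = 183, σ(170) = 324, σ(171) = 260, σ(172) = 308. Summing all 172 values: 24430. (Average order: Σ_{n ≤ x} σ(n) ~ (π²/12) x². For x = 172, (π²/12)·172² ≈ 24331.86.)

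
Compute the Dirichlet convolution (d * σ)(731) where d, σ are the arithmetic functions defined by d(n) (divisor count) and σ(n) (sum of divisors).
(d * σ)(731) = 920

Divisors of 731: [1, 17, 43, 731]. For each d | 731:
  d = 1: d(1) · σ(731/1) = 1 · 792 = 792
  d = 17: d(17) · σ(731/17) = 2 · 44 = 88
  d = 43: d(43) · σ(731/43) = 2 · 18 = 36
  d = 731: d(731) · σ(731/731) = 4 · 1 = 4
Summing: (d * σ)(731) = 792 + 88 + 36 + 4 = 920.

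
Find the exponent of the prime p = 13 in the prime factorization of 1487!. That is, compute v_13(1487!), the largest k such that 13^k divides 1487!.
v_13(1487!) = 122

Legendre's formula: v_p(n!) = Σ_{k ≥ 1} ⌊n / p^k⌋. For p = 13, n = 1487, the terms are:
  ⌊1487/13^1⌋ = ⌊1487/13⌋ = 114
  ⌊1487/13^2⌋ = ⌊1487/169⌋ = 8
(the next term ⌊1487/13^3⌋ = 0, terminating the sum). Summing: v_13(1487!) = 114 + 8 = 122.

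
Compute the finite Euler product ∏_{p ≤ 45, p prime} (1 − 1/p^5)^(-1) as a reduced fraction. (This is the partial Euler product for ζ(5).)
∏ = 1572482291224969810929353517600303098269844539827384419450979869/1516482033755337998564749447506198249900022724140786873799147520

The primes p ≤ 45 are [2, 3, 5, 7, 11, 13, 17, 19, 23, 29, 31, 37, 41, 43]. For each prime, (1 − 1/p^5)^(-1) = p^5 / (p^5 − 1). The product is (1 − 1/2^5)^(-1), (1 − 1/3^5)^(-1), (1 − 1/5^5)^(-1), (1 − 1/7^5)^(-1), (1 − 1/11^5)^(-1), (1 − 1/13^5)^(-1), (1 − 1/17^5)^(-1), (1 − 1/19^5)^(-1), (1 − 1/23^5)^(-1), (1 − 1/29^5)^(-1), (1 − 1/31^5)^(-1), (1 − 1/37^5)^(-1), (1 − 1/41^5)^(-1), (1 − 1/43^5)^(-1) = ∏ p^5 / (p^5 − 1) = 1572482291224969810929353517600303098269844539827384419450979869/1516482033755337998564749447506198249900022724140786873799147520.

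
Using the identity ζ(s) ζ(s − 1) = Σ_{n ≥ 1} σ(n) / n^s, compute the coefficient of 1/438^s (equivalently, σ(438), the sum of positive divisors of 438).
σ(438) = 888

In the product (Σ m^0/m^s)(Σ k / k^s) = Σ (Σ_{d | n} d) / n^s, the coefficient of 1/n^s is σ(n) = Σ_{d | n} d. For n = 438, divisors are [1, 2, 3, 6, 73, 146, 219, 438]; summing: σ(438) = 888.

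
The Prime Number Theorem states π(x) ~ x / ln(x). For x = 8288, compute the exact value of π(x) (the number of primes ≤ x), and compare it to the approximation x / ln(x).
π(8288) = 1039;  x/ln(x) ≈ 918.59;  relative error ≈ 11.59%.

Directly count primes up to 8288: π(8288) = 1039. The PNT approximation gives 8288/ln(8288) ≈ 8288/9.02256 ≈ 918.59. Relative error (π(x) − x/ln(x)) / π(x) ≈ 11.59%; the approximation is known to undercount slightly (Li(x) is a better estimate).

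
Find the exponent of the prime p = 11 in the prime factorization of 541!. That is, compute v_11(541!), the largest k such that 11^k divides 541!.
v_11(541!) = 53

Legendre's formula: v_p(n!) = Σ_{k ≥ 1} ⌊n / p^k⌋. For p = 11, n = 541, the terms are:
  ⌊541/11^1⌋ = ⌊541/11⌋ = 49
  ⌊541/11^2⌋ = ⌊541/121⌋ = 4
(the next term ⌊541/11^3⌋ = 0, terminating the sum). Summing: v_11(541!) = 49 + 4 = 53.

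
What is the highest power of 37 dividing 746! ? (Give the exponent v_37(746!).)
v_37(746!) = 20

Legendre's formula: v_p(n!) = Σ_{k ≥ 1} ⌊n / p^k⌋. For p = 37, n = 746, the terms are:
  ⌊746/37^1⌋ = ⌊746/37⌋ = 20
(the next term ⌊746/37^2⌋ = 0, terminating the sum). Summing: v_37(746!) = 20 = 20.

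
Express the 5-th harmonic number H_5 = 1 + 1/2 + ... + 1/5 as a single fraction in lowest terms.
H_5 = 137/60

Direct summation: H_5 = 1 + 1/2 + ... + 1/5. The least common denominator is lcm(1, ..., 5) = 60; over this denominator the numerator is 60 + 30 + 20 + 15 + 12 = 137, so H_5 = 137/60 (already in lowest terms) ≈ 2.28333. (The PNT-adjacent estimate ln(5) + γ ≈ 2.18665 matches within O(1/n).)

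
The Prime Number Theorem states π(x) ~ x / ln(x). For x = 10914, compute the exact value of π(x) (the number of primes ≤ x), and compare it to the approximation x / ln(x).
π(10914) = 1327;  x/ln(x) ≈ 1173.83;  relative error ≈ 11.54%.

Directly count primes up to 10914: π(10914) = 1327. The PNT approximation gives 10914/ln(10914) ≈ 10914/9.29780 ≈ 1173.83. Relative error (π(x) − x/ln(x)) / π(x) ≈ 11.54%; the approximation is known to undercount slightly (Li(x) is a better estimate).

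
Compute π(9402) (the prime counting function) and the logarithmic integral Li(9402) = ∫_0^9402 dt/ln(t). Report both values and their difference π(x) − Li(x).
π(9402) = 1162;  Li(9402) ≈ 1180.99;  π(x) − Li(x) ≈ -18.99.

Direct count of primes ≤ 9402 gives π(9402) = 1162. Numerical evaluation of the logarithmic integral gives Li(9402) ≈ 1180.99. The difference π(x) − Li(x) ≈ -18.99 is typically negative for small/moderate x (Li(x) overestimates), though Littlewood's theorem shows this sign changes infinitely often.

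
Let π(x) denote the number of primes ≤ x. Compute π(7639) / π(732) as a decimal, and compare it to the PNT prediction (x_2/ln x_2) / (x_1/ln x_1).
π(7639)/π(732) = 969/129 ≈ 7.5116;  PNT prediction ≈ 7.6985.

π(732) = 129 and π(7639) = 969, so π(7639)/π(732) ≈ 7.5116. The PNT-predicted ratio is (7639/ln(7639)) / (732/ln(732)) ≈ 7.6985. The two agree to within a few percent, as expected.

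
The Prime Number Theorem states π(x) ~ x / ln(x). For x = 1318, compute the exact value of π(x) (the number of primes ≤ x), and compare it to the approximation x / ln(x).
π(1318) = 214;  x/ln(x) ≈ 183.47;  relative error ≈ 14.27%.

Directly count primes up to 1318: π(1318) = 214. The PNT approximation gives 1318/ln(1318) ≈ 1318/7.18387 ≈ 183.47. Relative error (π(x) − x/ln(x)) / π(x) ≈ 14.27%; the approximation is known to undercount slightly (Li(x) is a better estimate).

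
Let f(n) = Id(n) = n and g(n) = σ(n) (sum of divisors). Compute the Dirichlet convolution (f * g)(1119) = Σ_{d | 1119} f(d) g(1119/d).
(Id * σ)(1119) = 5229

Divisors of 1119: [1, 3, 373, 1119]. For each d | 1119:
  d = 1: Id(1) · σ(1119/1) = 1 · 1496 = 1496
  d = 3: Id(3) · σ(1119/3) = 3 · 374 = 1122
  d = 373: Id(373) · σ(1119/373) = 373 · 4 = 1492
  d = 1119: Id(1119) · σ(1119/1119) = 1119 · 1 = 1119
Summing: (Id * σ)(1119) = 1496 + 1122 + 1492 + 1119 = 5229.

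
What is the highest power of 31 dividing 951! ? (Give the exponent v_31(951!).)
v_31(951!) = 30

Legendre's formula: v_p(n!) = Σ_{k ≥ 1} ⌊n / p^k⌋. For p = 31, n = 951, the terms are:
  ⌊951/31^1⌋ = ⌊951/31⌋ = 30
(the next term ⌊951/31^2⌋ = 0, terminating the sum). Summing: v_31(951!) = 30 = 30.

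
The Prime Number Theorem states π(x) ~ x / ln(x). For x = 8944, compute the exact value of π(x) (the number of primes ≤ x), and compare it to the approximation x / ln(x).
π(8944) = 1112;  x/ln(x) ≈ 982.99;  relative error ≈ 11.60%.

Directly count primes up to 8944: π(8944) = 1112. The PNT approximation gives 8944/ln(8944) ≈ 8944/9.09874 ≈ 982.99. Relative error (π(x) − x/ln(x)) / π(x) ≈ 11.60%; the approximation is known to undercount slightly (Li(x) is a better estimate).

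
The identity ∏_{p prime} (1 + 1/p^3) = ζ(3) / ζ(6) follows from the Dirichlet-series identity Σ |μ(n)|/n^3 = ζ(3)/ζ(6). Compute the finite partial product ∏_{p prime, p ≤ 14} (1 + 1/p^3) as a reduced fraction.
∏ = 431631936/365525875

The primes p ≤ 14 are [2, 3, 5, 7, 11, 13]. For each, (1 + 1/p^3) = (p^3 + 1)/p^3. Multiplying these fractions over p ∈ [2, 3, 5, 7, 11, 13] gives 431631936/365525875. (In the limit P → ∞ this tends to ζ(3)/ζ(6).)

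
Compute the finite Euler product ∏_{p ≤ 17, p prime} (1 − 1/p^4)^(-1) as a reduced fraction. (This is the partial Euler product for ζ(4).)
∏ = 54205291183043/50083135488000

The primes p ≤ 17 are [2, 3, 5, 7, 11, 13, 17]. For each prime, (1 − 1/p^4)^(-1) = p^4 / (p^4 − 1). The product is (1 − 1/2^4)^(-1), (1 − 1/3^4)^(-1), (1 − 1/5^4)^(-1), (1 − 1/7^4)^(-1), (1 − 1/11^4)^(-1), (1 − 1/13^4)^(-1), (1 − 1/17^4)^(-1) = ∏ p^4 / (p^4 − 1) = 54205291183043/50083135488000.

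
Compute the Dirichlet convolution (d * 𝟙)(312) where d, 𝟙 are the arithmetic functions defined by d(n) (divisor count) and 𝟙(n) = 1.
(d * 𝟙)(312) = 90

Divisors of 312: [1, 2, 3, 4, 6, 8, 12, 13, 24, 26, 39, 52, 78, 104, 156, 312]. For each d | 312:
  d = 1: d(1) · 𝟙(312/1) = 1 · 1 = 1
  d = 2: d(2) · 𝟙(312/2) = 2 · 1 = 2
  d = 3: d(3) · 𝟙(312/3) = 2 · 1 = 2
  d = 4: d(4) · 𝟙(312/4) = 3 · 1 = 3
  d = 6: d(6) · 𝟙(312/6) = 4 · 1 = 4
  d = 8: d(8) · 𝟙(312/8) = 4 · 1 = 4
  d = 12: d(12) · 𝟙(312/12) = 6 · 1 = 6
  d = 13: d(13) · 𝟙(312/13) = 2 · 1 = 2
  d = 24: d(24) · 𝟙(312/24) = 8 · 1 = 8
  d = 26: d(26) · 𝟙(312/26) = 4 · 1 = 4
  d = 39: d(39) · 𝟙(312/39) = 4 · 1 = 4
  d = 52: d(52) · 𝟙(312/52) = 6 · 1 = 6
  d = 78: d(78) · 𝟙(312/78) = 8 · 1 = 8
  d = 104: d(104) · 𝟙(312/104) = 8 · 1 = 8
  d = 156: d(156) · 𝟙(312/156) = 12 · 1 = 12
  d = 312: d(312) · 𝟙(312/312) = 16 · 1 = 16
Summing: (d * 𝟙)(312) = 1 + 2 + 2 + 3 + 4 + 4 + 6 + 2 + 8 + 4 + 4 + 6 + 8 + 8 + 12 + 16 = 90.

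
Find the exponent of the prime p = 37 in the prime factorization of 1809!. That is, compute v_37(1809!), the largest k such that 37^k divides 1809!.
v_37(1809!) = 49

Legendre's formula: v_p(n!) = Σ_{k ≥ 1} ⌊n / p^k⌋. For p = 37, n = 1809, the terms are:
  ⌊1809/37^1⌋ = ⌊1809/37⌋ = 48
  ⌊1809/37^2⌋ = ⌊1809/1369⌋ = 1
(the next term ⌊1809/37^3⌋ = 0, terminating the sum). Summing: v_37(1809!) = 48 + 1 = 49.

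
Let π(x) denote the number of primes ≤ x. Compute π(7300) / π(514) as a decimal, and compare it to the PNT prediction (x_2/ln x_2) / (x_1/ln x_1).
π(7300)/π(514) = 930/97 ≈ 9.5876;  PNT prediction ≈ 9.9660.

π(514) = 97 and π(7300) = 930, so π(7300)/π(514) ≈ 9.5876. The PNT-predicted ratio is (7300/ln(7300)) / (514/ln(514)) ≈ 9.9660. The two agree to within a few percent, as expected.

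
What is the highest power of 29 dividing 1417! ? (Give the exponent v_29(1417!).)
v_29(1417!) = 49

Legendre's formula: v_p(n!) = Σ_{k ≥ 1} ⌊n / p^k⌋. For p = 29, n = 1417, the terms are:
  ⌊1417/29^1⌋ = ⌊1417/29⌋ = 48
  ⌊1417/29^2⌋ = ⌊1417/841⌋ = 1
(the next term ⌊1417/29^3⌋ = 0, terminating the sum). Summing: v_29(1417!) = 48 + 1 = 49.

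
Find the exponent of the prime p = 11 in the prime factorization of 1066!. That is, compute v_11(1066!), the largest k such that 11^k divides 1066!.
v_11(1066!) = 104

Legendre's formula: v_p(n!) = Σ_{k ≥ 1} ⌊n / p^k⌋. For p = 11, n = 1066, the terms are:
  ⌊1066/11^1⌋ = ⌊1066/11⌋ = 96
  ⌊1066/11^2⌋ = ⌊1066/121⌋ = 8
(the next term ⌊1066/11^3⌋ = 0, terminating the sum). Summing: v_11(1066!) = 96 + 8 = 104.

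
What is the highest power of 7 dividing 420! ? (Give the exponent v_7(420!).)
v_7(420!) = 69

Legendre's formula: v_p(n!) = Σ_{k ≥ 1} ⌊n / p^k⌋. For p = 7, n = 420, the terms are:
  ⌊420/7^1⌋ = ⌊420/7⌋ = 60
  ⌊420/7^2⌋ = ⌊420/49⌋ = 8
  ⌊420/7^3⌋ = ⌊420/343⌋ = 1
(the next term ⌊420/7^4⌋ = 0, terminating the sum). Summing: v_7(420!) = 60 + 8 + 1 = 69.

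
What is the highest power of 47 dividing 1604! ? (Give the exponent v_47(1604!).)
v_47(1604!) = 34

Legendre's formula: v_p(n!) = Σ_{k ≥ 1} ⌊n / p^k⌋. For p = 47, n = 1604, the terms are:
  ⌊1604/47^1⌋ = ⌊1604/47⌋ = 34
(the next term ⌊1604/47^2⌋ = 0, terminating the sum). Summing: v_47(1604!) = 34 = 34.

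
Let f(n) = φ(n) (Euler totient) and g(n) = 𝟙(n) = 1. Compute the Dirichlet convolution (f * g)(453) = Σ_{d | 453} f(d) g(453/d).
(φ * 𝟙)(453) = 453

Divisors of 453: [1, 3, 151, 453]. For each d | 453:
  d = 1: φ(1) · 𝟙(453/1) = 1 · 1 = 1
  d = 3: φ(3) · 𝟙(453/3) = 2 · 1 = 2
  d = 151: φ(151) · 𝟙(453/151) = 150 · 1 = 150
  d = 453: φ(453) · 𝟙(453/453) = 300 · 1 = 300
Summing: (φ * 𝟙)(453) = 1 + 2 + 150 + 300 = 453.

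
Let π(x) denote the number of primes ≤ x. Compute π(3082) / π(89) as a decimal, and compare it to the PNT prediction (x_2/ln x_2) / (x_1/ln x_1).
π(3082)/π(89) = 440/24 ≈ 18.3333;  PNT prediction ≈ 19.3491.

π(89) = 24 and π(3082) = 440, so π(3082)/π(89) ≈ 18.3333. The PNT-predicted ratio is (3082/ln(3082)) / (89/ln(89)) ≈ 19.3491. The two agree to within a few percent, as expected.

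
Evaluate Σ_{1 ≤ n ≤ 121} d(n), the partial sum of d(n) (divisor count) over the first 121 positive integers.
Σ_{n ≤ 121} d(n) = 605

Compute d(n) for each 1 ≤ n ≤ 121: d(1) = 1, d(2) = 2, d(3) = 2, d(4) = 3, d(5) = 2, d(6) = 4, d(7) = 2, d(8) = 4, d(9) = 3, d(10) = 4, d(11) = 2, d(12) = 6, d(13) = 2, d(14) = 4, d(15) = 4, d(16) = 5, d(17) = 2, d(18) = 6, d(19) = 2, d(20) = 6, d(21) = 4, d(22) = 4, d(23) = 2, d(24) = 8, d(25) = 3, d(26) = 4, d(27) = 4, d(28) = 6, d(29) = 2, d(30) = 8, d(31) = 2, d(32) = 6, d(33) = 4, d(34) = 4, d(35) = 4, d(36) = 9, d(37) = 2, d(38) = 4, d(39) = 4, d(40) = 8, d(41) = 2, d(42) = 8, d(43) = 2, d(44) = 6, d(45) = 6, d(46) = 4, d(47) = 2, d(48) = 10, d(49) = 3, d(50) = 6, d(51) = 4, d(52) = 6, d(53) = 2, d(54) = 8, d(55) = 4, d(56) = 8, d(57) = 4, d(58) = 4, d(59) = 2, d(60) = 12, d(61) = 2, d(62) = 4, d(63) = 6, d(64) = 7, d(65) = 4, d(66) = 8, d(67) = 2, d(68) = 6, d(69) = 4, d(70) = 8, d(71) = 2, d(72) = 12, d(73) = 2, d(74) = 4, d(75) = 6, d(76) = 6, d(77) = 4, d(78) = 8, d(79) = 2, d(80) = 10, d(81) = 5, d(82) = 4, d(83) = 2, d(84) = 12, d(85) = 4, d(86) = 4, d(87) = 4, d(88) = 8, d(89) = 2, d(90) = 12, d(91) = 4, d(92) = 6, d(93) = 4, d(94) = 4, d(95) = 4, d(96) = 12, d(97) = 2, d(98) = 6, d(99) = 6, d(100) = 9, d(101) = 2, d(102) = 8, d(103) = 2, d(104) = 8, d(105) = 8, d(106) = 4, d(107) = 2, d(108) = 12, d(109) = 2, d(110) = 8, d(111) = 4, d(112) = 10, d(113) = 2, d(114) = 8, d(115) = 4, d(116) = 6, d(117) = 6, d(118) = 4, d(119) = 4, d(120) = 16, d(121) = 3. Summing all 121 values: 605. (Dirichlet's divisor formula: Σ_{n ≤ x} d(n) = x ln(x) + (2γ − 1) x + O(√x). For x = 121, the asymptotic estimate is ≈ 598.98.)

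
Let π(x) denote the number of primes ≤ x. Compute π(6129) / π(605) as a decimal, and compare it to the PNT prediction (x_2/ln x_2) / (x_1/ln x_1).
π(6129)/π(605) = 798/110 ≈ 7.2545;  PNT prediction ≈ 7.4407.

π(605) = 110 and π(6129) = 798, so π(6129)/π(605) ≈ 7.2545. The PNT-predicted ratio is (6129/ln(6129)) / (605/ln(605)) ≈ 7.4407. The two agree to within a few percent, as expected.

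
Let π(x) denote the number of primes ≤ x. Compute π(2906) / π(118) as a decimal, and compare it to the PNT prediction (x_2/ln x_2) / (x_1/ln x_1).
π(2906)/π(118) = 420/30 ≈ 14.0000;  PNT prediction ≈ 14.7329.

π(118) = 30 and π(2906) = 420, so π(2906)/π(118) ≈ 14.0000. The PNT-predicted ratio is (2906/ln(2906)) / (118/ln(118)) ≈ 14.7329. The two agree to within a few percent, as expected.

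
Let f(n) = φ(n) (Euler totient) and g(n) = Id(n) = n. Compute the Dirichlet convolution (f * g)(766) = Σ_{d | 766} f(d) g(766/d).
(φ * Id)(766) = 2295

Divisors of 766: [1, 2, 383, 766]. For each d | 766:
  d = 1: φ(1) · Id(766/1) = 1 · 766 = 766
  d = 2: φ(2) · Id(766/2) = 1 · 383 = 383
  d = 383: φ(383) · Id(766/383) = 382 · 2 = 764
  d = 766: φ(766) · Id(766/766) = 382 · 1 = 382
Summing: (φ * Id)(766) = 766 + 383 + 764 + 382 = 2295.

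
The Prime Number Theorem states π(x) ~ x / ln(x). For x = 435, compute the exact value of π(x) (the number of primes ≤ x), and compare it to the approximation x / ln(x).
π(435) = 84;  x/ln(x) ≈ 71.60;  relative error ≈ 14.76%.

Directly count primes up to 435: π(435) = 84. The PNT approximation gives 435/ln(435) ≈ 435/6.07535 ≈ 71.60. Relative error (π(x) − x/ln(x)) / π(x) ≈ 14.76%; the approximation is known to undercount slightly (Li(x) is a better estimate).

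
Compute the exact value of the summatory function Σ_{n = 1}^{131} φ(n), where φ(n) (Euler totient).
Σ_{n ≤ 131} φ(n) = 5284

Compute φ(n) for each 1 ≤ n ≤ 131: φ(1) = 1, φ(2) = 1, φ(3) = 2, φ(4) = 2, φ(5) = 4, φ(6) = 2, φ(7) = 6, φ(8) = 4, φ(9) = 6, φ(10) = 4, φ(11) = 10, φ(12) = 4, φ(13) = 12, φ(14) = 6, φ(15) = 8, φ(16) = 8, φ(17) = 16, φ(18) = 6, φ(19) = 18, φ(20) = 8, φ(21) = 12, φ(22) = 10, φ(23) = 22, φ(24) = 8, φ(25) = 20, φ(26) = 12, φ(27) = 18, φ(28) = 12, φ(29) = 28, φ(30) = 8, φ(31) = 30, φ(32) = 16, φ(33) = 20, φ(34) = 16, φ(35) = 24, φ(36) = 12, φ(37) = 36, φ(38) = 18, φ(39) = 24, φ(40) = 16, φ(41) = 40, φ(42) = 12, φ(43) = 42, φ(44) = 20, φ(45) = 24, φ(46) = 22, φ(47) = 46, φ(48) = 16, φ(49) = 42, φ(50) = 20, φ(51) = 32, φ(52) = 24, φ(53) = 52, φ(54) = 18, φ(55) = 40, φ(56) = 24, φ(57) = 36, φ(58) = 28, φ(59) = 58, φ(60) = 16, φ(61) = 60, φ(62) = 30, φ(63) = 36, φ(64) = 32, φ(65) = 48, φ(66) = 20, φ(67) = 66, φ(68) = 32, φ(69) = 44, φ(70) = 24, φ(71) = 70, φ(72) = 24, φ(73) = 72, φ(74) = 36, φ(75) = 40, φ(76) = 36, φ(77) = 60, φ(78) = 24, φ(79) = 78, φ(80) = 32, φ(81) = 54, φ(82) = 40, φ(83) = 82, φ(84) = 24, φ(85) = 64, φ(86) = 42, φ(87) = 56, φ(88) = 40, φ(89) = 88, φ(90) = 24, φ(91) = 72, φ(92) = 44, φ(93) = 60, φ(94) = 46, φ(95) = 72, φ(96) = 32, φ(97) = 96, φ(98) = 42, φ(99) = 60, φ(100) = 40, φ(101) = 100, φ(102) = 32, φ(103) = 102, φ(104) = 48, φ(105) = 48, φ(106) = 52, φ(107) = 106, φ(108) = 36, φ(109) = 108, φ(110) = 40, φ(111) = 72, φ(112) = 48, φ(113) = 112, φ(114) = 36, φ(115) = 88, φ(116) = 56, φ(117) = 72, φ(118) = 58, φ(119) = 96, φ(120) = 32, φ(121) = 110, φ(122) = 60, φ(123) = 80, φ(124) = 60, φ(125) = 100, φ(126) = 36, φ(127) = 126, φ(128) = 64, φ(129) = 84, φ(130) = 48, φ(131) = 130. Summing all 131 values: 5284. (Average order: Σ_{n ≤ x} φ(n) ~ (3/π²) x². For x = 131, (3/π²)·131² ≈ 5216.32.)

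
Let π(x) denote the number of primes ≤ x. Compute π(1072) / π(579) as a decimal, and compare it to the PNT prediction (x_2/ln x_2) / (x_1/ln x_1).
π(1072)/π(579) = 180/106 ≈ 1.6981;  PNT prediction ≈ 1.6880.

π(579) = 106 and π(1072) = 180, so π(1072)/π(579) ≈ 1.6981. The PNT-predicted ratio is (1072/ln(1072)) / (579/ln(579)) ≈ 1.6880. The two agree to within a few percent, as expected.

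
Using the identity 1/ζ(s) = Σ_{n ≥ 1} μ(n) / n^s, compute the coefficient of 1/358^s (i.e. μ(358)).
μ(358) = 1

Factor n = 358 = 2 · 179. μ(n) = 0 if any exponent ≥ 2 (not squarefree); otherwise μ(n) = (−1)^{ω(n)} where ω(n) is the number of distinct prime factors. Applying: μ(358) = 1.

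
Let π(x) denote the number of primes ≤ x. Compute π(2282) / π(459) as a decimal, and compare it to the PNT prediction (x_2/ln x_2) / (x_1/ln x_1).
π(2282)/π(459) = 339/88 ≈ 3.8523;  PNT prediction ≈ 3.9406.

π(459) = 88 and π(2282) = 339, so π(2282)/π(459) ≈ 3.8523. The PNT-predicted ratio is (2282/ln(2282)) / (459/ln(459)) ≈ 3.9406. The two agree to within a few percent, as expected.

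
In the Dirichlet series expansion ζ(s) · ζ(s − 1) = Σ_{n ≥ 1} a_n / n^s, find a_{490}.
σ(490) = 1026

In the product (Σ m^0/m^s)(Σ k / k^s) = Σ (Σ_{d | n} d) / n^s, the coefficient of 1/n^s is σ(n) = Σ_{d | n} d. For n = 490, divisors are [1, 2, 5, 7, 10, 14, 35, 49, 70, 98, 245, 490]; summing: σ(490) = 1026.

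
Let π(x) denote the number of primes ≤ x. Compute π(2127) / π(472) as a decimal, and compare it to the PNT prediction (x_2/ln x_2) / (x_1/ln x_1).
π(2127)/π(472) = 319/91 ≈ 3.5055;  PNT prediction ≈ 3.6210.

π(472) = 91 and π(2127) = 319, so π(2127)/π(472) ≈ 3.5055. The PNT-predicted ratio is (2127/ln(2127)) / (472/ln(472)) ≈ 3.6210. The two agree to within a few percent, as expected.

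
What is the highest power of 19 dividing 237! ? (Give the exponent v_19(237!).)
v_19(237!) = 12

Legendre's formula: v_p(n!) = Σ_{k ≥ 1} ⌊n / p^k⌋. For p = 19, n = 237, the terms are:
  ⌊237/19^1⌋ = ⌊237/19⌋ = 12
(the next term ⌊237/19^2⌋ = 0, terminating the sum). Summing: v_19(237!) = 12 = 12.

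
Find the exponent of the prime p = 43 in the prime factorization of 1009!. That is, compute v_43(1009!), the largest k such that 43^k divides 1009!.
v_43(1009!) = 23

Legendre's formula: v_p(n!) = Σ_{k ≥ 1} ⌊n / p^k⌋. For p = 43, n = 1009, the terms are:
  ⌊1009/43^1⌋ = ⌊1009/43⌋ = 23
(the next term ⌊1009/43^2⌋ = 0, terminating the sum). Summing: v_43(1009!) = 23 = 23.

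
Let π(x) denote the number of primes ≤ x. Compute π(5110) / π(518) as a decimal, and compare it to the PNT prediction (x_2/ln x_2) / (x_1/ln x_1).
π(5110)/π(518) = 683/97 ≈ 7.0412;  PNT prediction ≈ 7.2205.

π(518) = 97 and π(5110) = 683, so π(5110)/π(518) ≈ 7.0412. The PNT-predicted ratio is (5110/ln(5110)) / (518/ln(518)) ≈ 7.2205. The two agree to within a few percent, as expected.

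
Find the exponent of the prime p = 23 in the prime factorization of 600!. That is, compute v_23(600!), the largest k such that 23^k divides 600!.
v_23(600!) = 27

Legendre's formula: v_p(n!) = Σ_{k ≥ 1} ⌊n / p^k⌋. For p = 23, n = 600, the terms are:
  ⌊600/23^1⌋ = ⌊600/23⌋ = 26
  ⌊600/23^2⌋ = ⌊600/529⌋ = 1
(the next term ⌊600/23^3⌋ = 0, terminating the sum). Summing: v_23(600!) = 26 + 1 = 27.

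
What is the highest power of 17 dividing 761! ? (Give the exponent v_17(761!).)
v_17(761!) = 46

Legendre's formula: v_p(n!) = Σ_{k ≥ 1} ⌊n / p^k⌋. For p = 17, n = 761, the terms are:
  ⌊761/17^1⌋ = ⌊761/17⌋ = 44
  ⌊761/17^2⌋ = ⌊761/289⌋ = 2
(the next term ⌊761/17^3⌋ = 0, terminating the sum). Summing: v_17(761!) = 44 + 2 = 46.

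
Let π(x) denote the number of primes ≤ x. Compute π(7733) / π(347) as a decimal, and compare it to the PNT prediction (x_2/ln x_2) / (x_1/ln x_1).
π(7733)/π(347) = 981/69 ≈ 14.2174;  PNT prediction ≈ 14.5594.

π(347) = 69 and π(7733) = 981, so π(7733)/π(347) ≈ 14.2174. The PNT-predicted ratio is (7733/ln(7733)) / (347/ln(347)) ≈ 14.5594. The two agree to within a few percent, as expected.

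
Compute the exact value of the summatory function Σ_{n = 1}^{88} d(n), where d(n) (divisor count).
Σ_{n ≤ 88} d(n) = 411

Compute d(n) for each 1 ≤ n ≤ 88: d(1) = 1, d(2) = 2, d(3) = 2, d(4) = 3, d(5) = 2, d(6) = 4, d(7) = 2, d(8) = 4, d(9) = 3, d(10) = 4, d(11) = 2, d(12) = 6, d(13) = 2, d(14) = 4, d(15) = 4, d(16) = 5, d(17) = 2, d(18) = 6, d(19) = 2, d(20) = 6, d(21) = 4, d(22) = 4, d(23) = 2, d(24) = 8, d(25) = 3, d(26) = 4, d(27) = 4, d(28) = 6, d(29) = 2, d(30) = 8, d(31) = 2, d(32) = 6, d(33) = 4, d(34) = 4, d(35) = 4, d(36) = 9, d(37) = 2, d(38) = 4, d(39) = 4, d(40) = 8, d(41) = 2, d(42) = 8, d(43) = 2, d(44) = 6, d(45) = 6, d(46) = 4, d(47) = 2, d(48) = 10, d(49) = 3, d(50) = 6, d(51) = 4, d(52) = 6, d(53) = 2, d(54) = 8, d(55) = 4, d(56) = 8, d(57) = 4, d(58) = 4, d(59) = 2, d(60) = 12, d(61) = 2, d(62) = 4, d(63) = 6, d(64) = 7, d(65) = 4, d(66) = 8, d(67) = 2, d(68) = 6, d(69) = 4, d(70) = 8, d(71) = 2, d(72) = 12, d(73) = 2, d(74) = 4, d(75) = 6, d(76) = 6, d(77) = 4, d(78) = 8, d(79) = 2, d(80) = 10, d(81) = 5, d(82) = 4, d(83) = 2, d(84) = 12, d(85) = 4, d(86) = 4, d(87) = 4, d(88) = 8. Summing all 88 values: 411. (Dirichlet's divisor formula: Σ_{n ≤ x} d(n) = x ln(x) + (2γ − 1) x + O(√x). For x = 88, the asymptotic estimate is ≈ 407.60.)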